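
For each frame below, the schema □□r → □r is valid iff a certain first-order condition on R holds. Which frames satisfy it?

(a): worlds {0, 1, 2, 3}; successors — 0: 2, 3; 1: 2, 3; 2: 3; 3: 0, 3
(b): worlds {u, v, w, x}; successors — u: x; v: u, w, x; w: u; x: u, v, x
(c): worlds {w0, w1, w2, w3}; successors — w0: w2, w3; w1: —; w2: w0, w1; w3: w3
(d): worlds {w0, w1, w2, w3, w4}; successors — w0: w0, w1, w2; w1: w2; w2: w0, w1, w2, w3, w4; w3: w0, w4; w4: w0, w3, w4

(d)

The schema corresponds to density: ∀x ∀y (Rxy → ∃z (Rxz ∧ Rzy)).
(a): fails — R02 but no z with R0z and Rz2.
(b): fails — Rwu but no z with Rwz and Rzu.
(c): fails — Rw0w2 but no z with Rw0z and Rzw2.
(d): satisfies the condition.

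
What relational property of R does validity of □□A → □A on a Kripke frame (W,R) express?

This is the C4 axiom.
Its frame correspondent is density — ∀x ∀y (Rxy → ∃z (Rxz ∧ Rzy)).

density: ∀x ∀y (Rxy → ∃z (Rxz ∧ Rzy))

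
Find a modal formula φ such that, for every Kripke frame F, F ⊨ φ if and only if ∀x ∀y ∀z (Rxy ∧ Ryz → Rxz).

A defining formula is □s → □□s (the 4 axiom).
Suppose □s→□□s is valid. Take Rxy, Ryz and set V(s)={w : Rxw}. Then □s at x, so □□s at x, so □s at y, so s at z, i.e. Rxz.

□s → □□s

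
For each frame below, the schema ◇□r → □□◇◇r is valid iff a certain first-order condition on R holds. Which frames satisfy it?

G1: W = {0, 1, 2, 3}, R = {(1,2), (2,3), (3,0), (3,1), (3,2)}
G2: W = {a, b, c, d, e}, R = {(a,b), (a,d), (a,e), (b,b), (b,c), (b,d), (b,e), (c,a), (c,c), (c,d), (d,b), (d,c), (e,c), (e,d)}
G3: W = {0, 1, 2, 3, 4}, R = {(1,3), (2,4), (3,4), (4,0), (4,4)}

The schema corresponds to a generalized confluence (Geach) condition: ∀x ∀y ∀z ((xRy ∧ xR²z) → ∃w (yRw ∧ zR²w)).
G1: fails — 2R3, 2R²0 but no w with 3Rw and 0R²w.
G2: holds.
G3: fails — 2R4, 2R²0 but no w with 4Rw and 0R²w.
Valid on: G2.

G2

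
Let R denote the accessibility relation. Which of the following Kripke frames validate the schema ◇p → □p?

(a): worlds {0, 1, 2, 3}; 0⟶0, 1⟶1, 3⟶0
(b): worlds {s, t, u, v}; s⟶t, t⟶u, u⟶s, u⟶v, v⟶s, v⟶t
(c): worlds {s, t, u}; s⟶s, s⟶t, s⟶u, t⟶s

(a)

The schema corresponds to partial functionality: ∀x ∀y ∀z (Rxy ∧ Rxz → y = z).
(a): holds.
(b): fails — u sees both s and v.
(c): fails — s sees both s and t.
Valid on: (a).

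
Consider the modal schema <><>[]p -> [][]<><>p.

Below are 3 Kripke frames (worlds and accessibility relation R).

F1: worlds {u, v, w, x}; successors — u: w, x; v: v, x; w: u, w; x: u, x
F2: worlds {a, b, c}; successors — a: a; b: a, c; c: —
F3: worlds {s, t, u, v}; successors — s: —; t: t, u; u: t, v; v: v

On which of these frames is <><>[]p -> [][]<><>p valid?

Frame correspondent (Sahlqvist): forall x forall y forall z ((x R^2 y & x R^2 z) -> exists w (yRw & z R^2 w)) — i.e. a generalized confluence (Geach) condition.
F1: satisfies the condition.
F2: satisfies the condition.
F3: fails — tR²t, tR²v but no w with tRw and vR²w.
Valid on: F1, F2.

F1, F2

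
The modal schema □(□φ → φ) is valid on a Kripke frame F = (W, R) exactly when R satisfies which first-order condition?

This is the T□ axiom.
Its frame correspondent is shift-reflexivity — ∀x ∀y (Rxy → Ryy).

shift-reflexivity: ∀x ∀y (Rxy → Ryy)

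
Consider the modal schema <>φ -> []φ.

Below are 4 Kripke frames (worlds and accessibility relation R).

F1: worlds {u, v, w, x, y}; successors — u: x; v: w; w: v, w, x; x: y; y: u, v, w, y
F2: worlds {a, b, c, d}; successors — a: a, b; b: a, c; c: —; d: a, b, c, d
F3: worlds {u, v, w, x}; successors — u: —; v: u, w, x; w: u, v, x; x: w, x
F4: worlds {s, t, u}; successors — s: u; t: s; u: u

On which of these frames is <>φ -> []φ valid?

F4

This is the axiom for partial functionality; its first-order frame correspondent is forall x forall y forall z (Rxy & Rxz -> y = z).
F1: fails — w sees both v and w.
F2: fails — a sees both a and b.
F3: fails — v sees both u and w.
F4: holds.
Valid on: F4.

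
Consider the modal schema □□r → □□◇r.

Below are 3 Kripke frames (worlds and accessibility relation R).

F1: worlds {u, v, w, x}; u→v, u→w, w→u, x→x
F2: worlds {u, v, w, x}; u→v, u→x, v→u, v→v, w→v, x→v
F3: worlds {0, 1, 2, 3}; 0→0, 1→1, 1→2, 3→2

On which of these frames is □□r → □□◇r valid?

The schema corresponds to a generalized confluence (Geach) condition: ∀x ∀z (xR²z → ∃w (xR²w ∧ zRw)).
F1: fails — uR²u but no t with uR²t and uRt.
F2: condition met.
F3: fails — 1R²2 but no w with 1R²w and 2Rw.

F2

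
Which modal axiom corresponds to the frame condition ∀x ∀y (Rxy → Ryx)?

A defining formula is ψ → □◇ψ (the B axiom).
Suppose ψ→□◇ψ is valid. Take Rxy and set V(ψ)={x}. Then ψ at x, so □◇ψ at x, so ◇ψ at y, so some z with Ryz has ψ; z=x, i.e. Ryx.

ψ → □◇ψ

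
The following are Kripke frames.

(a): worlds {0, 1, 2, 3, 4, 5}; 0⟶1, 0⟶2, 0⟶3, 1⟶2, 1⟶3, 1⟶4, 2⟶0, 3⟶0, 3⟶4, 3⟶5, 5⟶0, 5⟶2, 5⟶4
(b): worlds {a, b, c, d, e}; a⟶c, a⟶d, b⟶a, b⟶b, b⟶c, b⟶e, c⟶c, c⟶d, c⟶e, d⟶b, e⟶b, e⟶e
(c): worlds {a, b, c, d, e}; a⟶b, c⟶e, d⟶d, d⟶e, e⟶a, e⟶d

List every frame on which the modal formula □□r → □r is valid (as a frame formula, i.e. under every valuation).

Frame correspondent (Sahlqvist): ∀x ∀y (Rxy → ∃z (Rxz ∧ Rzy)) — i.e. density.
(a): fails — R12 but no z with R1z and Rz2.
(b): ✓.
(c): fails — Rea but no z with Rez and Rza.
Valid on: (b).

(b)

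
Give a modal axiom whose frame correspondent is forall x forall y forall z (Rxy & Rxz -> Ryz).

The condition is the Euclidean property. The 5 schema ◇s → □◇s defines it.

◇s → □◇s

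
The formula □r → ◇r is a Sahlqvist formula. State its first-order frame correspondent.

Seriality

This is the D axiom.
It corresponds to seriality: ∀x ∃y Rxy.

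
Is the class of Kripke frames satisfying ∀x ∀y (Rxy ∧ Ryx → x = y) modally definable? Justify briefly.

Modal frame validity is preserved under surjective bounded morphisms.
The 8-cycle (worlds w0,w1,w2,w3,w4,w5,w6,w7 with w0→w1→w2→w3→w4→w5→w6→w7→w0) is antisymmetric. Sending even-indexed worlds to a and odd-indexed worlds to b is a surjective bounded morphism onto the two-world frame with a↔b, which is not antisymmetric.
So no modal formula (or set of formulas) defines exactly the antisymmetric frames.

No — not modally definable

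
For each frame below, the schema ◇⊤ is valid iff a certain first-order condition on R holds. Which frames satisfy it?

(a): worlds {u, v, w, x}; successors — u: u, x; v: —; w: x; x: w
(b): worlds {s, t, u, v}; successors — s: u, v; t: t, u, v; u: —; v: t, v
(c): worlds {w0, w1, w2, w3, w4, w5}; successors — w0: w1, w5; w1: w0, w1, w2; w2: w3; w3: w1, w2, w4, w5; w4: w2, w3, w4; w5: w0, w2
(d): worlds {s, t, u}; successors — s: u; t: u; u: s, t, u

Frame correspondent (Sahlqvist): ∀x ∃y Rxy — i.e. seriality.
(a): fails — world v has no successor.
(b): fails — world u has no successor.
(c): ✓.
(d): ✓.

(c), (d)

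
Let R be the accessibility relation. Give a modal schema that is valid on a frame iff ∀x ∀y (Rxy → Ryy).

□(□r → r)

The condition is shift-reflexivity. The T□ schema □(□r → r) defines it.
Suppose □(□r→r) is valid. Take Rxy and set V(r)={w : Ryw}. Then at y, □r holds; since □(□r→r) at x, □r→r at y, so r at y, i.e. Ryy.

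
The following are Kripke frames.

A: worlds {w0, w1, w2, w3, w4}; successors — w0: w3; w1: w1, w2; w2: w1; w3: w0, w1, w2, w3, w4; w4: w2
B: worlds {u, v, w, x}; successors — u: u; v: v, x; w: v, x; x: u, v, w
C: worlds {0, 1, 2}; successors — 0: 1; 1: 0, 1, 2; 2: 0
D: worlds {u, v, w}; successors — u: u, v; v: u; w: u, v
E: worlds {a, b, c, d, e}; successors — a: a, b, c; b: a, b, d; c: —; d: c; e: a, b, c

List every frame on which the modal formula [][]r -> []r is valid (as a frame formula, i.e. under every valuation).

The schema corresponds to density: forall x forall y (Rxy -> exists z (Rxz & Rzy)).
A: fails — Rw4w2 but no z with Rw4z and Rzw2.
B: fails — Rxw but no z with Rxz and Rzw.
C: fails — R20 but no z with R2z and Rz0.
D: ✓.
E: fails — Rdc but no z with Rdz and Rzc.

D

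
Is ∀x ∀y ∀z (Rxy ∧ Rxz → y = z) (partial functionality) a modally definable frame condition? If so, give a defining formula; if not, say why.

Yes — defined by ◇q → □q

This is a Sahlqvist condition; the CD axiom ◇q → □q defines it.
Suppose ◇q→□q is valid. Take Rxy, Rxz and set V(q)={y}. Then ◇q at x, so □q at x, so q at z, i.e. z=y.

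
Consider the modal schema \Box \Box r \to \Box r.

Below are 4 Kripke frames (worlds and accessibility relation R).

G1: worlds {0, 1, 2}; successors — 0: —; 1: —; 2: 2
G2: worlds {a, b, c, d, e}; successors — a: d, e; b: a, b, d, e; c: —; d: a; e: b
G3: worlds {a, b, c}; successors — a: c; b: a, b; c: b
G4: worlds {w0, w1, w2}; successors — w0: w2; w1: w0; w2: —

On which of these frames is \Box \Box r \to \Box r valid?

Frame correspondent (Sahlqvist): \forall x \forall y (Rxy \to \exists z (Rxz \wedge Rzy)) — i.e. density.
G1: condition met.
G2: fails — Rae but no z with Raz and Rze.
G3: fails — Rac but no z with Raz and Rzc.
G4: fails — Rw0w2 but no z with Rw0z and Rzw2.
Valid on: G1.

G1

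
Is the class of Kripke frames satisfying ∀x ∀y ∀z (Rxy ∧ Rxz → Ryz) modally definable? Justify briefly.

Definable; ◇p → □◇p defines it

Yes: it is the Euclidean property, defined by the 5 schema ◇p → □◇p.
Suppose ◇p→□◇p is valid. Take Rxy, Rxz and set V(p)={y}. Then ◇p at x, so □◇p at x, so ◇p at z, so some w with Rzw has p; w=y, i.e. Rzy. By symmetry of the argument, Ryz.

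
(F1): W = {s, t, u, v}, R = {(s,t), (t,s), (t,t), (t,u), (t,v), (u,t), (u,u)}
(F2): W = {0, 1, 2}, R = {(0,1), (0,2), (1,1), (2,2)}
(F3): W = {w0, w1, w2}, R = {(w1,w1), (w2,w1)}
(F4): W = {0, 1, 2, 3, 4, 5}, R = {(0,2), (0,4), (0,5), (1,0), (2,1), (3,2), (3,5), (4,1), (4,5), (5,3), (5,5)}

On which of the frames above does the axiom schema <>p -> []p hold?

(F3)

The schema corresponds to partial functionality: forall x forall y forall z (Rxy & Rxz -> y = z).
(F1): fails — t sees both s and t.
(F2): fails — 0 sees both 1 and 2.
(F3): condition met.
(F4): fails — 0 sees both 2 and 4.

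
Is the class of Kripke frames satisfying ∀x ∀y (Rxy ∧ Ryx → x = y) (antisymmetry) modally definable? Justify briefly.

Not definable by any modal formula

If a class were modally definable it would be closed under surjective bounded morphisms (Goldblatt–Thomason).
The 8-cycle (worlds a,b,c,d,e,f,g,h with a→b→c→d→e→f→g→h→a) is antisymmetric. Sending even-indexed worlds to • and odd-indexed worlds to ∘ is a surjective bounded morphism onto the two-world frame with •↔∘, which is not antisymmetric.
So no modal formula (or set of formulas) defines exactly the antisymmetric frames.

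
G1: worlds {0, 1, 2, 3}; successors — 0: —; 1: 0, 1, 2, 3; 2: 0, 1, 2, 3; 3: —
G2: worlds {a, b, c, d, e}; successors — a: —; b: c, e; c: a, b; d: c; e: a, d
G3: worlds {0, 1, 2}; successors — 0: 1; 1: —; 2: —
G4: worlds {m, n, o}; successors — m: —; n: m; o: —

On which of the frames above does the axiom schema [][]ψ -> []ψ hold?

G1

This is the axiom for density; its first-order frame correspondent is forall x forall y (Rxy -> exists z (Rxz & Rzy)).
G1: satisfies the condition.
G2: fails — Rbc but no z with Rbz and Rzc.
G3: fails — R01 but no z with R0z and Rz1.
G4: fails — Rnm but no z with Rnz and Rzm.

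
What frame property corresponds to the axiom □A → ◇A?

Seriality

Suppose □A→◇A is valid. At any x set V(A)=W. Then □A at x, so ◇A at x, so x has a successor.
The converse is a direct semantic check.
So the correspondent is seriality.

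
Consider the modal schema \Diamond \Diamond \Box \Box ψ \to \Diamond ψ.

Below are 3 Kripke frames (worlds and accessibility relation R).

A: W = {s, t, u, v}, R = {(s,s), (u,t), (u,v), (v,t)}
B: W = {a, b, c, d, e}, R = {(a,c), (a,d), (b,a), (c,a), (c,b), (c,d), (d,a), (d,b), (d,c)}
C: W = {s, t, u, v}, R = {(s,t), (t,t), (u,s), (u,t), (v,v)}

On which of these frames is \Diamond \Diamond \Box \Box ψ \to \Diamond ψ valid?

B, C

The schema corresponds to a generalized confluence (Geach) condition: \forall x \forall y (x R^2 y \to \exists w (y R^2 w \wedge xRw)).
A: fails — uR²t but no w with tR²w and uRw.
B: satisfies the condition.
C: satisfies the condition.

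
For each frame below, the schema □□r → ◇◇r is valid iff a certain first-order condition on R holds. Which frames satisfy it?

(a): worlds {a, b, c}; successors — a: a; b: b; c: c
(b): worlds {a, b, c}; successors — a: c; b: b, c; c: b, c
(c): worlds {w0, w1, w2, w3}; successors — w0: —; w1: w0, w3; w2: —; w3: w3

(a), (b)

The schema corresponds to a generalized confluence (Geach) condition: ∀x ∃w (xR²w ∧ xR²w).
(a): ✓.
(b): ✓.
(c): fails — at w0 but no w with w0R²w and w0R²w.
Valid on: (a), (b).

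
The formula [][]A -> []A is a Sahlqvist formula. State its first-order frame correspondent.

Suppose □□A→□A is valid. Take Rxy and set V(A)={w : xR²w}. Then □□A at x, so □A at x, so A at y, i.e. ∃z(Rxz∧Rzy).

density: forall x forall y (Rxy -> exists z (Rxz & Rzy))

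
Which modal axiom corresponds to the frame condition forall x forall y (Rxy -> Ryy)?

A defining formula is □(□q → q) (the T□ axiom).
Suppose □(□q→q) is valid. Take Rxy and set V(q)={w : Ryw}. Then at y, □q holds; since □(□q→q) at x, □q→q at y, so q at y, i.e. Ryy.

□(□q → q)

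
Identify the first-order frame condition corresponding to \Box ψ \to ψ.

reflexivity: \forall x Rxx

Suppose □ψ→ψ is valid. At any x set V(ψ)={w : Rxw}. Then □ψ holds at x, so ψ holds at x, i.e. Rxx.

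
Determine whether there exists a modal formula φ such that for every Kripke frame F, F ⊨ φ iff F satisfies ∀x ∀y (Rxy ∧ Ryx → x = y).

Any modally definable frame class is closed under surjective bounded morphisms.
The 4-cycle (worlds 0,1,2,3 with 0→1→2→3→0) is antisymmetric. Sending even-indexed worlds to a and odd-indexed worlds to b is a surjective bounded morphism onto the two-world frame with a↔b, which is not antisymmetric.
So the class is not modally definable.

Not modally definable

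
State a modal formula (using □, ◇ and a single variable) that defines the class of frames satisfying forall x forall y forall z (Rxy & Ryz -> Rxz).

□p → □□p

A defining formula is □p → □□p (the 4 axiom).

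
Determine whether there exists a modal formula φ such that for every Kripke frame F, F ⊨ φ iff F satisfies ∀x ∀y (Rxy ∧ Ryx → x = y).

Any modally definable frame class is closed under surjective bounded morphisms.
The 6-cycle (worlds s,t,u,v,w,x with s→t→u→v→w→x→s) is antisymmetric. Sending even-indexed worlds to • and odd-indexed worlds to ∘ is a surjective bounded morphism onto the two-world frame with •↔∘, which is not antisymmetric.
So no modal formula (or set of formulas) defines exactly the antisymmetric frames.

No — not modally definable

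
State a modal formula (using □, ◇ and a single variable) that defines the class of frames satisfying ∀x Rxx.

A defining formula is □ψ → ψ (the T axiom).
Suppose □ψ→ψ is valid. At any x set V(ψ)={w : Rxw}. Then □ψ holds at x, so ψ holds at x, i.e. Rxx.

□ψ → ψ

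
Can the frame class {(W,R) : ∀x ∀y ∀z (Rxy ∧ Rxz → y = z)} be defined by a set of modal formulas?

Yes: it is partial functionality, defined by the CD schema ◇p → □p.
Suppose ◇p→□p is valid. Take Rxy, Rxz and set V(p)={y}. Then ◇p at x, so □p at x, so p at z, i.e. z=y.

Yes — defined by ◇p → □p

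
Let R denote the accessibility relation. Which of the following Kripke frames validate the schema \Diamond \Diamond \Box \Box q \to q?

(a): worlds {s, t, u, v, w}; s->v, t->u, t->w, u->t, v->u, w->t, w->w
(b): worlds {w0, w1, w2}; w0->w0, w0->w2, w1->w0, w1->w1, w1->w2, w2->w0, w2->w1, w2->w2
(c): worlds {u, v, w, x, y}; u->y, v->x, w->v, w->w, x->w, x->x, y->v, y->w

(b)

This is the axiom for a generalized confluence (Geach) condition; its first-order frame correspondent is \forall x \forall y (x R^2 y \to \exists w (y R^2 w \wedge x = w)).
(a): fails — sR²u but no w* with uR²w* and s=w*.
(b): satisfies the condition.
(c): fails — uR²v but no t with vR²t and u=t.
Valid on: (b).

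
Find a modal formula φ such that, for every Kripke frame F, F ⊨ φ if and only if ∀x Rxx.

A defining formula is □s → s (the T axiom).
Suppose □s→s is valid. At any x set V(s)={w : Rxw}. Then □s holds at x, so s holds at x, i.e. Rxx.

□s → s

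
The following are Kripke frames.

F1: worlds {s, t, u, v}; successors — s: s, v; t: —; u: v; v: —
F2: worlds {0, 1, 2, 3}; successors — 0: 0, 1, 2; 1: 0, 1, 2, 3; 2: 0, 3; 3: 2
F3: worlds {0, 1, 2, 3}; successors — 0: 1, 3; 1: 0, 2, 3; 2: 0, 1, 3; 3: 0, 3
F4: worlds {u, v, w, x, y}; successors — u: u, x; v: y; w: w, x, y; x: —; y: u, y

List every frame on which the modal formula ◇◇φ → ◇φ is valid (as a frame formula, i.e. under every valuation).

F1

The schema corresponds to transitivity: ∀x ∀y ∀z (Rxy ∧ Ryz → Rxz).
F1: condition met.
F2: fails — R32 and R23 but not R33.
F3: fails — R10 and R01 but not R11.
F4: fails — Rwy and Ryu but not Rwu.
Valid on: F1.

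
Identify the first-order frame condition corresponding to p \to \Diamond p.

Equivalently (dual form): □p → p.
Suppose □p→p is valid. At any x set V(p)={w : Rxw}. Then □p holds at x, so p holds at x, i.e. Rxx.

reflexivity: \forall x Rxx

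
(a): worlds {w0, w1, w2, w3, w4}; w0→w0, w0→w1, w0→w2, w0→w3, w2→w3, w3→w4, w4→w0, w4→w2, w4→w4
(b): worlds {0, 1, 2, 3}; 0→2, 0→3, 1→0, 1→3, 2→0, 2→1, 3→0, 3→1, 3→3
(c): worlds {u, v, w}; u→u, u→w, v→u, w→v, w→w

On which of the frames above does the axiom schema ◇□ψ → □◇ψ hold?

(b)

The schema corresponds to convergence: ∀x ∀y ∀z (Rxy ∧ Rxz → ∃w (Ryw ∧ Rzw)).
(a): fails — Rw0w1 and Rw0w1 but w1 and w1 have no common successor.
(b): holds.
(c): fails — Rww and Rwv but w and v have no common successor.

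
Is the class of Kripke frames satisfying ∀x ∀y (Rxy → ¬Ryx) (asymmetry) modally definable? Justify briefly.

If a class were modally definable it would be closed under surjective bounded morphisms (Goldblatt–Thomason).
The 3-cycle (worlds w0,w1,w2 with w0→w1→w2→w0) is asymmetric. Mapping every world to a single reflexive point • is a surjective bounded morphism, and the reflexive point is not asymmetric (R•• but asymmetry requires ¬R••).
So no modal formula (or set of formulas) defines exactly the asymmetric frames.

Not modally definable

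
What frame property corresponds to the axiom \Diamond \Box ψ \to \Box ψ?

Replacing ψ by ¬ψ and contraposing gives the equivalent schema ◇ψ → □◇ψ.
Suppose ◇ψ→□◇ψ is valid. Take Rxy, Rxz and set V(ψ)={y}. Then ◇ψ at x, so □◇ψ at x, so ◇ψ at z, so some w with Rzw has ψ; w=y, i.e. Rzy. By symmetry of the argument, Ryz.

The Euclidean property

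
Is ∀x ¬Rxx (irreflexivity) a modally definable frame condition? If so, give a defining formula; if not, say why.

No

Modal frame validity is preserved under surjective bounded morphisms.
The 4-cycle (worlds s,t,u,v with s→t→u→v→s) is irreflexive, and the map sending every world to a single reflexive point • is a surjective bounded morphism (forth: every edge maps to (•,•); back: every world has a successor). So any modal formula valid on the 4-cycle is also valid on the reflexive point, which is not irreflexive.
So the class is not modally definable.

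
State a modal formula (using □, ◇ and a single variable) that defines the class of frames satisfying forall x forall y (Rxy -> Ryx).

q → □◇q

The condition is symmetry. The B schema q → □◇q defines it.
Suppose q→□◇q is valid. Take Rxy and set V(q)={x}. Then q at x, so □◇q at x, so ◇q at y, so some z with Ryz has q; z=x, i.e. Ryx.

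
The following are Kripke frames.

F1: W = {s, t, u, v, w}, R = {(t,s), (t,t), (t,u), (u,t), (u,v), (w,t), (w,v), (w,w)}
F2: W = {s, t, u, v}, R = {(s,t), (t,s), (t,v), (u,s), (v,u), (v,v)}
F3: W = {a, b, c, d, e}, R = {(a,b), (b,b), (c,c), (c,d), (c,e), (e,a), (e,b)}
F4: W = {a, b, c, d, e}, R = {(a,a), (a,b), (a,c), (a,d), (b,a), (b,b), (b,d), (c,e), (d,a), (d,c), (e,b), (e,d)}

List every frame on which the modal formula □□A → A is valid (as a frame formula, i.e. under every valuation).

Frame correspondent (Sahlqvist): ∀x ∃w (xR²w ∧ x = w) — i.e. a generalized confluence (Geach) condition.
F1: fails — at s but no w* with sR²w* and s=w*.
F2: fails — at u but no w with uR²w and u=w.
F3: fails — at a but no w with aR²w and a=w.
F4: fails — at c but no w with cR²w and c=w.

none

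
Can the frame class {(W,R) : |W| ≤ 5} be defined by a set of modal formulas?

No

If a class were modally definable it would be closed under disjoint unions (Goldblatt–Thomason).
Any modal formula valid on each of 6 disjoint one-world frames is valid on their disjoint union (validity is preserved under disjoint unions). Each one-world frame has |W|=1≤5, but the union has |W|=6.
Hence having at most 5 worlds is not modally definable.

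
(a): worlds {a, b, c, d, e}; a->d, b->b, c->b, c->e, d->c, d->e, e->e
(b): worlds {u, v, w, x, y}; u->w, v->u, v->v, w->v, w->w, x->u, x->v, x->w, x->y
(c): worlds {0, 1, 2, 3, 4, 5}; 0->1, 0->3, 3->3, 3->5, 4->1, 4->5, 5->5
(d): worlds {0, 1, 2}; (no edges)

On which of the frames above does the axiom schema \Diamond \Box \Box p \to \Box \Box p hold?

Frame correspondent (Sahlqvist): \forall x \forall y \forall z ((xRy \wedge x R^2 z) \to \exists w (y R^2 w \wedge z = w)) — i.e. a generalized confluence (Geach) condition.
(a): fails — aRd, aR²c but no w with dR²w and c=w.
(b): fails — vRu, vR²u but no t with uR²t and u=t.
(c): fails — 0R1, 0R²3 but no w with 1R²w and 3=w.
(d): condition met.

(d)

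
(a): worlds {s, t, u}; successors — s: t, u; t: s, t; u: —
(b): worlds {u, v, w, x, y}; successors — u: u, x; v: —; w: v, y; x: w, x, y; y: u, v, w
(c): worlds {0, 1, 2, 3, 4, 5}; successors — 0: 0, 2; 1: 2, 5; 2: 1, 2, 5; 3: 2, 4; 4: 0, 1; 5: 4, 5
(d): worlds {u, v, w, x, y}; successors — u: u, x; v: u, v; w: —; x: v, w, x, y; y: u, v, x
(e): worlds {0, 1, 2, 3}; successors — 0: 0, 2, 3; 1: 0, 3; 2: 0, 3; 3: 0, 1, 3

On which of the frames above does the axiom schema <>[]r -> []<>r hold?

Frame correspondent (Sahlqvist): forall x forall y forall z (Rxy & Rxz -> exists w (Ryw & Rzw)) — i.e. convergence.
(a): fails — Rsu and Rsu but u and u have no common successor.
(b): fails — Rwy and Rwv but y and v have no common successor.
(c): fails — R55 and R54 but 5 and 4 have no common successor.
(d): fails — Rxw and Rxw but w and w have no common successor.
(e): condition met.

(e)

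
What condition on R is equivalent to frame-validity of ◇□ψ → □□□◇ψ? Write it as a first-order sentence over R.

∀x ∀y ∀z ((xRy ∧ xR³z) → ∃w (yRw ∧ zRw))

This is a Sahlqvist (Geach-type) schema ◇^1□^1ψ → □^3◇^1ψ.
First-order correspondent: ∀x ∀y ∀z ((xRy ∧ xR³z) → ∃w (yRw ∧ zRw)).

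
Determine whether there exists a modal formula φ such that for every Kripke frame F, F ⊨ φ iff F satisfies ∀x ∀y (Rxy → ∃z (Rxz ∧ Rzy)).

The condition is density. A defining modal formula is □□r → □r.
Suppose □□r→□r is valid. Take Rxy and set V(r)={w : xR²w}. Then □□r at x, so □r at x, so r at y, i.e. ∃z(Rxz∧Rzy).

Definable; □□r → □r defines it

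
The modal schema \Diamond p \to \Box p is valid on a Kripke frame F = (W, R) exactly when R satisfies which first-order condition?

Suppose ◇p→□p is valid. Take Rxy, Rxz and set V(p)={y}. Then ◇p at x, so □p at x, so p at z, i.e. z=y.
Conversely, on a frame with partial functionality the schema holds at every world under every valuation.
Frame condition: \forall x \forall y \forall z (Rxy \wedge Rxz \to y = z).

Partial functionality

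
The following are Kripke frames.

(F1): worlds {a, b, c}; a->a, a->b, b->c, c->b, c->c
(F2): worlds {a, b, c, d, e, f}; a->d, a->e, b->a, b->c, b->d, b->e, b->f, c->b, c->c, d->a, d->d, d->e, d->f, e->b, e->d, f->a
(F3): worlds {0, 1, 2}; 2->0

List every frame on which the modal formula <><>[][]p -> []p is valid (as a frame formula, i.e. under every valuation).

Frame correspondent (Sahlqvist): forall x forall y forall z ((x R^2 y & xRz) -> exists w (y R^2 w & z = w)) — i.e. a generalized confluence (Geach) condition.
(F1): fails — aR²b, aRa but no w with bR²w and a=w.
(F2): fails — bR²a, bRc but no w with aR²w and c=w.
(F3): holds.

(F3)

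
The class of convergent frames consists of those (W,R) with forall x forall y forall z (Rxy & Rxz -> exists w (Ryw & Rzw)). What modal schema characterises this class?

This is convergence; the standard corresponding axiom is .2: ◇□r → □◇r.
Suppose ◇□r→□◇r is valid. Take Rxy, Rxz and set V(r)={w : Ryw}. Then □r at y so ◇□r at x, so □◇r at x, so ◇r at z, giving w with Rzw and Ryw.

◇□r → □◇r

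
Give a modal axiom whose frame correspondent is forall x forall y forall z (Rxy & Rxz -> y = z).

This is partial functionality; the standard corresponding axiom is CD: ◇r → □r.
Suppose ◇r→□r is valid. Take Rxy, Rxz and set V(r)={y}. Then ◇r at x, so □r at x, so r at z, i.e. z=y.

◇r → □r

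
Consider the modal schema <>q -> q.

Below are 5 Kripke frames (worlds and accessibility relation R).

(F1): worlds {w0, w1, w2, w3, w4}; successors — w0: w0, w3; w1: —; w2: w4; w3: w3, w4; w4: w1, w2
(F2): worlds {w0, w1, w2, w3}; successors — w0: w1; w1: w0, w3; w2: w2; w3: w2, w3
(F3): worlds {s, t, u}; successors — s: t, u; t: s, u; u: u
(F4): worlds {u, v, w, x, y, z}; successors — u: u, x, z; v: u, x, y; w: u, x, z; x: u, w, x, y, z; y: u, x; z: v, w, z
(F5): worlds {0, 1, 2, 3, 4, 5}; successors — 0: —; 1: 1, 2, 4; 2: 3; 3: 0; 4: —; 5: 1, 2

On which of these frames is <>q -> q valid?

This is the axiom for a generalized confluence (Geach) condition; its first-order frame correspondent is forall x forall y (xRy -> exists w (y = w & x = w)).
(F1): fails — w0Rw3 but w3 ≠ w0.
(F2): fails — w0Rw1 but w1 ≠ w0.
(F3): fails — sRt but t ≠ s.
(F4): fails — uRx but x ≠ u.
(F5): fails — 1R2 but 2 ≠ 1.

none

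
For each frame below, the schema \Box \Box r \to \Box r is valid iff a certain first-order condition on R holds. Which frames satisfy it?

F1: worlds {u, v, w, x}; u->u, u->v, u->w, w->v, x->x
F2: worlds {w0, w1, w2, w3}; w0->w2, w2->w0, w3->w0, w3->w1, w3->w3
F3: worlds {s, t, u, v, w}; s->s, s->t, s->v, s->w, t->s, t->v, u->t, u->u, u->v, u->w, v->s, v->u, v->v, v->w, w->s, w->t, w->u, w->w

F3

The schema corresponds to density: \forall x \forall y (Rxy \to \exists z (Rxz \wedge Rzy)).
F1: fails — Rwv but no z with Rwz and Rzv.
F2: fails — Rw0w2 but no z with Rw0z and Rzw2.
F3: satisfies the condition.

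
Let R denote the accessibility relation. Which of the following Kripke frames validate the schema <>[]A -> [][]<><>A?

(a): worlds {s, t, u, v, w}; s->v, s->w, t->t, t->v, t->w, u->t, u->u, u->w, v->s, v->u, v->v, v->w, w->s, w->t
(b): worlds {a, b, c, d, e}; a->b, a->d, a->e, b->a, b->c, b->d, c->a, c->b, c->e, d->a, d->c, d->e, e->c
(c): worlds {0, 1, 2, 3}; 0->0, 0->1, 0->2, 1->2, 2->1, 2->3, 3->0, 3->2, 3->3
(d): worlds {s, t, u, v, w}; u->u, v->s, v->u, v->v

(a)

Frame correspondent (Sahlqvist): forall x forall y forall z ((xRy & x R^2 z) -> exists w (yRw & z R^2 w)) — i.e. a generalized confluence (Geach) condition.
(a): satisfies the condition.
(b): fails — aRe, aR²e but no w with eRw and eR²w.
(c): fails — 0R1, 0R²1 but no w with 1Rw and 1R²w.
(d): fails — vRs, vR²s but no w* with sRw* and sR²w*.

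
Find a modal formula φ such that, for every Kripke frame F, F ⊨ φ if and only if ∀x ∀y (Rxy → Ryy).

□(□p → p)

This is shift-reflexivity; the standard corresponding axiom is T□: □(□p → p).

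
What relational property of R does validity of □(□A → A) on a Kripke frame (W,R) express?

Suppose □(□A→A) is valid. Take Rxy and set V(A)={w : Ryw}. Then at y, □A holds; since □(□A→A) at x, □A→A at y, so A at y, i.e. Ryy.

shift-reflexivity: ∀x ∀y (Rxy → Ryy)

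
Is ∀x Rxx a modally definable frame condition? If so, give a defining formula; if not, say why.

The condition is reflexivity. A defining modal formula is □p → p.

Yes, by □p → p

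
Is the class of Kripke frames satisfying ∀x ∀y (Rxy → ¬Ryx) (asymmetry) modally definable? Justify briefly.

If a class were modally definable it would be closed under surjective bounded morphisms (Goldblatt–Thomason).
The 4-cycle (worlds s,t,u,v with s→t→u→v→s) is asymmetric. Mapping every world to a single reflexive point • is a surjective bounded morphism, and the reflexive point is not asymmetric (R•• but asymmetry requires ¬R••).
So no modal formula (or set of formulas) defines exactly the asymmetric frames.

Not modally definable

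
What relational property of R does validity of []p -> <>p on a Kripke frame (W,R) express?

seriality: forall x exists y Rxy

This is the D axiom.
It corresponds to seriality: forall x exists y Rxy.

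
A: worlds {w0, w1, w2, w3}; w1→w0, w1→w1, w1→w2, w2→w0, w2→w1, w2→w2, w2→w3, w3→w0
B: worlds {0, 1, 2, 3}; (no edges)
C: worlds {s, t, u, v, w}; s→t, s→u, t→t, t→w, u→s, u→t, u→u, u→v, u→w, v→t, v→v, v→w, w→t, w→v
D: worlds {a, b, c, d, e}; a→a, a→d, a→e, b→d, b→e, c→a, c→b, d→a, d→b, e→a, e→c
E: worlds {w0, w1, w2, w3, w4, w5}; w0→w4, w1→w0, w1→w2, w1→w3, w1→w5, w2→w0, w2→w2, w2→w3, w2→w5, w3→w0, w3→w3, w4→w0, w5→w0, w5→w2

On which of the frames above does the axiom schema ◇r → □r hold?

Frame correspondent (Sahlqvist): ∀x ∀y ∀z (Rxy ∧ Rxz → y = z) — i.e. partial functionality.
A: fails — w1 sees both w0 and w1.
B: condition met.
C: fails — s sees both t and u.
D: fails — a sees both a and d.
E: fails — w1 sees both w0 and w2.

B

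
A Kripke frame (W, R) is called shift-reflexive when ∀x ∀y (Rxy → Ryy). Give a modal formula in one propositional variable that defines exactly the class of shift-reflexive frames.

□(□r → r)

This is shift-reflexivity; the standard corresponding axiom is T□: □(□r → r).
Suppose □(□r→r) is valid. Take Rxy and set V(r)={w : Ryw}. Then at y, □r holds; since □(□r→r) at x, □r→r at y, so r at y, i.e. Ryy.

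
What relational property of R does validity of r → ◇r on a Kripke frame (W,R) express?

Reflexivity

This is a form of the T axiom.
Its frame correspondent is reflexivity — ∀x Rxx.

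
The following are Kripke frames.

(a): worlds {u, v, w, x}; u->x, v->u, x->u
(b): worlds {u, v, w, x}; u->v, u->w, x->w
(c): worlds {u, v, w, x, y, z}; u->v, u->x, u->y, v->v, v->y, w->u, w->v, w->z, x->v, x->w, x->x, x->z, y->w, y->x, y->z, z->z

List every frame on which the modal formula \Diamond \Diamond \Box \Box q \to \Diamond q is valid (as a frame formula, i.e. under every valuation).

The schema corresponds to a generalized confluence (Geach) condition: \forall x \forall y (x R^2 y \to \exists w (y R^2 w \wedge xRw)).
(a): fails — uR²u but no t with uR²t and uRt.
(b): ✓.
(c): fails — uR²z but no t with zR²t and uRt.
Valid on: (b).

(b)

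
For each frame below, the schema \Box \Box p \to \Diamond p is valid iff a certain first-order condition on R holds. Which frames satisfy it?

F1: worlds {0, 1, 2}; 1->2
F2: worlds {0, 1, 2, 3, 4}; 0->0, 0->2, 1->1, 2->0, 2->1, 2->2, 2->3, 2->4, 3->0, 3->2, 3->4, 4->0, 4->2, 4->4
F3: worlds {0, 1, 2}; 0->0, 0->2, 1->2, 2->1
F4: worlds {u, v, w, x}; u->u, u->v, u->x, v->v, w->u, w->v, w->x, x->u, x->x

Frame correspondent (Sahlqvist): \forall x \exists w (x R^2 w \wedge xRw) — i.e. a generalized confluence (Geach) condition.
F1: fails — at 0 but no w with 0R²w and 0Rw.
F2: satisfies the condition.
F3: fails — at 1 but no w with 1R²w and 1Rw.
F4: satisfies the condition.
Valid on: F2, F4.

F2, F4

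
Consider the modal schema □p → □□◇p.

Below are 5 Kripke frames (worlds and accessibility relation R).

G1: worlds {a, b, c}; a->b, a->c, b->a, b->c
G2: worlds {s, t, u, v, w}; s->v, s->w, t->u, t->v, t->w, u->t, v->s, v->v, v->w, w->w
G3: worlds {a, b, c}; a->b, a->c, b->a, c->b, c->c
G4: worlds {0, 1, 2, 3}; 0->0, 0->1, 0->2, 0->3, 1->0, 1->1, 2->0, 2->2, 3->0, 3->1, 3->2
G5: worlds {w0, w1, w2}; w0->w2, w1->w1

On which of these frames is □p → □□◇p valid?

G4, G5

The schema corresponds to a generalized confluence (Geach) condition: ∀x ∀z (xR²z → ∃w (xRw ∧ zRw)).
G1: fails — aR²c but no w with aRw and cRw.
G2: fails — uR²v but no w* with uRw* and vRw*.
G3: fails — aR²b but no w with aRw and bRw.
G4: condition met.
G5: condition met.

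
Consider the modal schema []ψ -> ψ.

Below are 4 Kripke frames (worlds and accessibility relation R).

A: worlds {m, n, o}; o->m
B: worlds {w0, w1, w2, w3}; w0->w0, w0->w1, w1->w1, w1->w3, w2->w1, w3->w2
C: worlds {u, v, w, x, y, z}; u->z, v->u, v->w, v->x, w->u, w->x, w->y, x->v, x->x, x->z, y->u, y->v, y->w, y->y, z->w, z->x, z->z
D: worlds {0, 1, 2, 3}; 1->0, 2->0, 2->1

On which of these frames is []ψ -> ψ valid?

none

Frame correspondent (Sahlqvist): forall x Rxx — i.e. reflexivity.
A: fails — world m does not see itself.
B: fails — world w2 does not see itself.
C: fails — world u does not see itself.
D: fails — world 0 does not see itself.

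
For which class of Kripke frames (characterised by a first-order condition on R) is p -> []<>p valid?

Suppose p→□◇p is valid. Take Rxy and set V(p)={x}. Then p at x, so □◇p at x, so ◇p at y, so some z with Ryz has p; z=x, i.e. Ryx.

symmetry: forall x forall y (Rxy -> Ryx)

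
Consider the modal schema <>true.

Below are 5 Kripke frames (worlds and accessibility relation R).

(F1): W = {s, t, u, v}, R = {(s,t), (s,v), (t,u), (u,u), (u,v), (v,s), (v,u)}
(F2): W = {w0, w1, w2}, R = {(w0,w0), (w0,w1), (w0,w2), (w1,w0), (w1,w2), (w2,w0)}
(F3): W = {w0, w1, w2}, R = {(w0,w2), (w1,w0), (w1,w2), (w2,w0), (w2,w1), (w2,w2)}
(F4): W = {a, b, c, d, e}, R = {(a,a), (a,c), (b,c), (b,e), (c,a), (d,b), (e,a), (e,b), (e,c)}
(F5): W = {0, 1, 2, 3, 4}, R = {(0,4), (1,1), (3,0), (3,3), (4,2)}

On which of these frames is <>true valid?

This is the axiom for seriality; its first-order frame correspondent is forall x exists y Rxy.
(F1): condition met.
(F2): condition met.
(F3): condition met.
(F4): condition met.
(F5): fails — world 2 has no successor.

(F1), (F2), (F3), (F4)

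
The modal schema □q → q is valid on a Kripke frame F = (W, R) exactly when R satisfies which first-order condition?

reflexivity: ∀x Rxx

This schema is the T axiom.
It corresponds to reflexivity: ∀x Rxx.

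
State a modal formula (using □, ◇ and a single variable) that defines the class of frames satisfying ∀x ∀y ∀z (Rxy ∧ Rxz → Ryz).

◇s → □◇s

A defining formula is ◇s → □◇s (the 5 axiom).
Suppose ◇s→□◇s is valid. Take Rxy, Rxz and set V(s)={y}. Then ◇s at x, so □◇s at x, so ◇s at z, so some w with Rzw has s; w=y, i.e. Rzy. By symmetry of the argument, Ryz.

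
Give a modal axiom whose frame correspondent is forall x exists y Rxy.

□p → ◇p

A defining formula is □p → ◇p (the D axiom).
Suppose □p→◇p is valid. At any x set V(p)=W. Then □p at x, so ◇p at x, so x has a successor.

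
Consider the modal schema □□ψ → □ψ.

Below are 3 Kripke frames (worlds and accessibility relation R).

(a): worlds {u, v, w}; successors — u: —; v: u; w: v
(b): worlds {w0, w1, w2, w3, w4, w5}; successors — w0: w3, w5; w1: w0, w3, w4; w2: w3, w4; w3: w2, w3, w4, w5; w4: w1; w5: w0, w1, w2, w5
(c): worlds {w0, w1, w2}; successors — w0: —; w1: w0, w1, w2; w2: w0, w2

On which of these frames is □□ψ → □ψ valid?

Frame correspondent (Sahlqvist): ∀x ∀y (Rxy → ∃z (Rxz ∧ Rzy)) — i.e. density.
(a): fails — Rvu but no z with Rvz and Rzu.
(b): fails — Rw1w0 but no z with Rw1z and Rzw0.
(c): condition met.
Valid on: (c).

(c)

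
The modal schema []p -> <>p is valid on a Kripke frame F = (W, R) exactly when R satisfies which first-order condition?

Seriality

Suppose □p→◇p is valid. At any x set V(p)=W. Then □p at x, so ◇p at x, so x has a successor.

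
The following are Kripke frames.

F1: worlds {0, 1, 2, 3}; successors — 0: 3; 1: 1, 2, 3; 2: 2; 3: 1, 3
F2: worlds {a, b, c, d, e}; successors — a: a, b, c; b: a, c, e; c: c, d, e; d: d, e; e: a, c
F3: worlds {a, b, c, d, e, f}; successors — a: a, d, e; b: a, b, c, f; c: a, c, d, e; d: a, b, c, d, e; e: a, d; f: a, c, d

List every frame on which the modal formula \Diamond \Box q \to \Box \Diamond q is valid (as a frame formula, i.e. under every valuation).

F3

Frame correspondent (Sahlqvist): \forall x \forall y \forall z (Rxy \wedge Rxz \to \exists w (Ryw \wedge Rzw)) — i.e. convergence.
F1: fails — R12 and R13 but 2 and 3 have no common successor.
F2: fails — Rcd and Rce but d and e have no common successor.
F3: satisfies the condition.
Valid on: F3.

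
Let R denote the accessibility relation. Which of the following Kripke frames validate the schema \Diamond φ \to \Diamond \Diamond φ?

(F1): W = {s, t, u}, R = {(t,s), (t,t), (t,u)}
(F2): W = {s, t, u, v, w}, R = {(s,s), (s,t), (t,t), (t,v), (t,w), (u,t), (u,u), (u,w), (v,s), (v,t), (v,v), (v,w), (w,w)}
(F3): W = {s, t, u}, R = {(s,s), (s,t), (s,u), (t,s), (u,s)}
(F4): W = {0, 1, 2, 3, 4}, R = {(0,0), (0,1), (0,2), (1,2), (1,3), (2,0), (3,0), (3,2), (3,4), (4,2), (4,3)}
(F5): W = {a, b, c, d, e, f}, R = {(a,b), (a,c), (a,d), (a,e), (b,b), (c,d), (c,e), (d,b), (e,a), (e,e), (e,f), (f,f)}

Frame correspondent (Sahlqvist): \forall x \forall y (xRy \to \exists w (y = w \wedge x R^2 w)) — i.e. a generalized confluence (Geach) condition.
(F1): holds.
(F2): holds.
(F3): holds.
(F4): fails — 1R3 but no w with 3=w and 1R²w.
(F5): fails — aRc but no w with c=w and aR²w.
Valid on: (F1), (F2), (F3).

(F1), (F2), (F3)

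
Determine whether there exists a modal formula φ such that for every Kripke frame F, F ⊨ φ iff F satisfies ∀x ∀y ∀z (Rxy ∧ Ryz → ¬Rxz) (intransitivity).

Not modally definable

Modal frame validity is preserved under surjective bounded morphisms.
The 3-cycle (worlds 0,1,2 with 0→1→2→0) is intransitive. Mapping every world to a single reflexive point • is a surjective bounded morphism; the reflexive point is not intransitive (R••∧R•• but R••).
So no modal formula (or set of formulas) defines exactly the intransitive frames.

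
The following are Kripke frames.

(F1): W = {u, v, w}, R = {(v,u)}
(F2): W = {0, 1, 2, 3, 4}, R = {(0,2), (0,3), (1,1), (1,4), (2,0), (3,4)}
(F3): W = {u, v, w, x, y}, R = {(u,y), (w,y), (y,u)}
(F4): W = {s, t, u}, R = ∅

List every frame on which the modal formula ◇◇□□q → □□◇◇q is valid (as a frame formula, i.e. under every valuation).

This is the axiom for a generalized confluence (Geach) condition; its first-order frame correspondent is ∀x ∀y ∀z ((xR²y ∧ xR²z) → ∃w (yR²w ∧ zR²w)).
(F1): ✓.
(F2): fails — 0R²0, 0R²4 but no w with 0R²w and 4R²w.
(F3): ✓.
(F4): ✓.
Valid on: (F1), (F3), (F4).

(F1), (F3), (F4)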